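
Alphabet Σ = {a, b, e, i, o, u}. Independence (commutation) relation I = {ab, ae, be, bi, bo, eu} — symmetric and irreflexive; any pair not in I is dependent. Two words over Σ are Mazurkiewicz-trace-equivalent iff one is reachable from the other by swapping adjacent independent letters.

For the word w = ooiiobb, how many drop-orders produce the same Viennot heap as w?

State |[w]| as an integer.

0(o) covers ∅
1(o) covers 0:o
2(i) covers 1:o
3(i) covers 2:i
4(o) covers 3:i
5(b) covers ∅
6(b) covers 5:b
floor of heap: 0:o, 5:b
completions by unplaced set U, small U first (add the entries for U minus each lowest piece of U):
  |U|=1: {4}:1  {6}:1
  |U|=2: {3,4}:1  {4,6}:2  {5,6}:1
  |U|=3: {2,3,4}:1  {3,4,6}:3  {4,5,6}:3
  |U|=4: {1,2,3,4}:1  {2,3,4,6}:4  {3,4,5,6}:6
  |U|=5: {0,1,2,3,4}:1  {1,2,3,4,6}:5  {2,3,4,5,6}:10
  start at 0(o): 15
  start at 5(b): 6
sum over floor = 21

21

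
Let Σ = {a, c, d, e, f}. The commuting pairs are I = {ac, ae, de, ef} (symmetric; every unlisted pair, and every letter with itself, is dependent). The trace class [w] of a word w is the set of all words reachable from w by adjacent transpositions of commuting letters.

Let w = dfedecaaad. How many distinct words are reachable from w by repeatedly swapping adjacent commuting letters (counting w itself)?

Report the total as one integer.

74

0(d) covers ∅
1(f) covers 0:d
2(e) covers ∅
3(d) covers 1:f
4(e) covers 2:e
5(c) covers 3:d, 4:e
6(a) covers 3:d
7(a) covers 6:a
8(a) covers 7:a
9(d) covers 5:c, 8:a
floor of heap: 0:d, 2:e
completions by unplaced set U, small U first (add the entries for U minus each lowest piece of U):
  |U|=1: {9}:1
  |U|=2: {5,9}:1  {8,9}:1
  |U|=3: {4,5,9}:1  {5,8,9}:2  {7,8,9}:1
  |U|=4: {2,4,5,9}:1  {4,5,8,9}:3  {5,7,8,9}:3  {6,7,8,9}:1
  |U|=5: {2,4,5,8,9}:4  {4,5,7,8,9}:6  {5,6,7,8,9}:4
  |U|=6: {2,4,5,7,8,9}:10  {3,5,6,7,8,9}:4  {4,5,6,7,8,9}:10
  |U|=7: {1,3,5,6,7,8,9}:4  {2,4,5,6,7,8,9}:20  {3,4,5,6,7,8,9}:14
  |U|=8: {0,1,3,5,6,7,8,9}:4  {1,3,4,5,6,7,8,9}:18  {2,3,4,5,6,7,8,9}:34
  start at 0(d): 52
  start at 2(e): 22
sum over floor = 74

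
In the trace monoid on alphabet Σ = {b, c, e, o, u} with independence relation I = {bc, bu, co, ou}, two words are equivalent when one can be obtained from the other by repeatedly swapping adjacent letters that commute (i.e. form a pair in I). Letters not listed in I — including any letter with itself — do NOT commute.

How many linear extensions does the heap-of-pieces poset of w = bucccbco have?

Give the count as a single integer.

#0=b has no predecessor
#1=u has no predecessor
#2=c depends on [1:u]
#3=c depends on [2:c]
#4=c depends on [3:c]
#5=b depends on [0:b]
#6=c depends on [4:c]
#7=o depends on [5:b]
sources: [0:b, 1:u]
N(rest) = Σ N(rest − s) over sources s of rest; N(one piece) = 1:
  size 1 → [6]=1  [7]=1
  size 2 → [4,6]=1  [5,7]=1  [6,7]=2
  size 3 → [0,5,7]=1  [3,4,6]=1  [4,6,7]=3  [5,6,7]=3
  size 4 → [0,5,6,7]=4  [2,3,4,6]=1  [3,4,6,7]=4  [4,5,6,7]=6
  size 5 → [0,4,5,6,7]=10  [1,2,3,4,6]=1  [2,3,4,6,7]=5  [3,4,5,6,7]=10
  size 6 → [0,3,4,5,6,7]=20  [1,2,3,4,6,7]=6  [2,3,4,5,6,7]=15
  first=0(b) contributes 21
  first=1(u) contributes 35
|[w]| = 56

56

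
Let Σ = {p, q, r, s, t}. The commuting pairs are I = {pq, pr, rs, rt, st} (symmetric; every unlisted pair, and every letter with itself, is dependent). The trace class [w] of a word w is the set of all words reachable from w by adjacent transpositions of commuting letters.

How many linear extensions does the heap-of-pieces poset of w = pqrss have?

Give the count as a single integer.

7

piece 0:p — minimal
piece 1:q — minimal
piece 2:r rests on {1:q}
piece 3:s rests on {0:p, 1:q}
piece 4:s rests on {3:s}
minimal pieces: {0:p, 1:q}
ways to finish when only these pieces remain (= sum over removing one remaining piece with nothing left below it):
  1 left: {2}→1  {4}→1
  2 left: {2,4}→2  {3,4}→1
  3 left: {0,3,4}→1  {2,3,4}→3
  placing 0:p first → 3 extensions
  placing 1:q first → 4 extensions
total linear extensions = 7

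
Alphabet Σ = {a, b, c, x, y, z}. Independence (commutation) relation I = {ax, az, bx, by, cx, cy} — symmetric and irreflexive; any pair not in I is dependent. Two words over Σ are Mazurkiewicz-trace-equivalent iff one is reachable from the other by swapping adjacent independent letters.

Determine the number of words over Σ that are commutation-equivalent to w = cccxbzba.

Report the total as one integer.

#0=c has no predecessor
#1=c depends on [0:c]
#2=c depends on [1:c]
#3=x has no predecessor
#4=b depends on [2:c]
#5=z depends on [3:x, 4:b]
#6=b depends on [5:z]
#7=a depends on [6:b]
sources: [0:c, 3:x]
N(rest) = Σ N(rest − s) over sources s of rest; N(one piece) = 1:
  size 1 → [7]=1
  size 2 → [6,7]=1
  size 3 → [5,6,7]=1
  size 4 → [3,5,6,7]=1  [4,5,6,7]=1
  size 5 → [2,4,5,6,7]=1  [3,4,5,6,7]=2
  size 6 → [1,2,4,5,6,7]=1  [2,3,4,5,6,7]=3
  first=0(c) contributes 4
  first=3(x) contributes 1
|[w]| = 5

5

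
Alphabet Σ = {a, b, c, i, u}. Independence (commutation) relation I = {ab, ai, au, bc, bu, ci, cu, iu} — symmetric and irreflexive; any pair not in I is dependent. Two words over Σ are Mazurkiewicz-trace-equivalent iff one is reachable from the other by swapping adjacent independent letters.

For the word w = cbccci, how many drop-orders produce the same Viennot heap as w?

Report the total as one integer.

15

piece 0:c — minimal
piece 1:b — minimal
piece 2:c rests on {0:c}
piece 3:c rests on {2:c}
piece 4:c rests on {3:c}
piece 5:i rests on {1:b}
minimal pieces: {0:c, 1:b}
ways to finish when only these pieces remain (= sum over removing one remaining piece with nothing left below it):
  1 left: {4}→1  {5}→1
  2 left: {1,5}→1  {3,4}→1  {4,5}→2
  3 left: {1,4,5}→3  {2,3,4}→1  {3,4,5}→3
  4 left: {0,2,3,4}→1  {1,3,4,5}→6  {2,3,4,5}→4
  placing 0:c first → 10 extensions
  placing 1:b first → 5 extensions
total linear extensions = 15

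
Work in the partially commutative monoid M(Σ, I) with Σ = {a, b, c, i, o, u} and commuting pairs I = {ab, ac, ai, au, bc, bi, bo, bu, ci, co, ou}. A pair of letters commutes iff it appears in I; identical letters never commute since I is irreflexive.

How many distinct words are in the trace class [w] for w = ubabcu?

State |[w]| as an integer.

#0=u has no predecessor
#1=b has no predecessor
#2=a has no predecessor
#3=b depends on [1:b]
#4=c depends on [0:u]
#5=u depends on [4:c]
sources: [0:u, 1:b, 2:a]
N(rest) = Σ N(rest − s) over sources s of rest; N(one piece) = 1:
  size 1 → [2]=1  [3]=1  [5]=1
  size 2 → [1,3]=1  [2,3]=2  [2,5]=2  [3,5]=2  [4,5]=1
  size 3 → [0,4,5]=1  [1,2,3]=3  [1,3,5]=3  [2,3,5]=6  [2,4,5]=3  [3,4,5]=3
  size 4 → [0,2,4,5]=4  [0,3,4,5]=4  [1,2,3,5]=12  [1,3,4,5]=6  [2,3,4,5]=12
  first=0(u) contributes 30
  first=1(b) contributes 20
  first=2(a) contributes 10
|[w]| = 60

60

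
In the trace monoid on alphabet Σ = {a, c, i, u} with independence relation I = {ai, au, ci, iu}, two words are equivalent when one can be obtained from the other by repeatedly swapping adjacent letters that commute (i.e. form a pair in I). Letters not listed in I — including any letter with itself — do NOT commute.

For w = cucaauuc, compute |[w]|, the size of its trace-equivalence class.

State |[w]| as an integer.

6

0(c) covers ∅
1(u) covers 0:c
2(c) covers 1:u
3(a) covers 2:c
4(a) covers 3:a
5(u) covers 2:c
6(u) covers 5:u
7(c) covers 4:a, 6:u
floor of heap: 0:c
completions by unplaced set U, small U first (add the entries for U minus each lowest piece of U):
  |U|=1: {7}:1
  |U|=2: {4,7}:1  {6,7}:1
  |U|=3: {3,4,7}:1  {4,6,7}:2  {5,6,7}:1
  |U|=4: {3,4,6,7}:3  {4,5,6,7}:3
  |U|=5: {3,4,5,6,7}:6
  |U|=6: {2,3,4,5,6,7}:6
  start at 0(c): 6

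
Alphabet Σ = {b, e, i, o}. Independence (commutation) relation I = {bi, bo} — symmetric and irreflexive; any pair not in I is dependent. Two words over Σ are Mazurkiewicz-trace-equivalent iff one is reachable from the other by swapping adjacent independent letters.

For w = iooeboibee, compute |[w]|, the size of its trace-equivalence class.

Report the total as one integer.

6

0(i) covers ∅
1(o) covers 0:i
2(o) covers 1:o
3(e) covers 2:o
4(b) covers 3:e
5(o) covers 3:e
6(i) covers 5:o
7(b) covers 4:b
8(e) covers 6:i, 7:b
9(e) covers 8:e
floor of heap: 0:i
completions by unplaced set U, small U first (add the entries for U minus each lowest piece of U):
  |U|=1: {9}:1
  |U|=2: {8,9}:1
  |U|=3: {6,8,9}:1  {7,8,9}:1
  |U|=4: {4,7,8,9}:1  {5,6,8,9}:1  {6,7,8,9}:2
  |U|=5: {4,6,7,8,9}:3  {5,6,7,8,9}:3
  |U|=6: {4,5,6,7,8,9}:6
  |U|=7: {3,4,5,6,7,8,9}:6
  |U|=8: {2,3,4,5,6,7,8,9}:6
  start at 0(i): 6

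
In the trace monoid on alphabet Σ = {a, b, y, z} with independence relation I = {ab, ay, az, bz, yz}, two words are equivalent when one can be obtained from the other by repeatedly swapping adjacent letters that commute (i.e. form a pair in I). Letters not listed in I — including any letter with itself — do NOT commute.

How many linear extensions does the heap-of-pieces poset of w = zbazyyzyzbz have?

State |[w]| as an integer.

2772

piece 0:z — minimal
piece 1:b — minimal
piece 2:a — minimal
piece 3:z rests on {0:z}
piece 4:y rests on {1:b}
piece 5:y rests on {4:y}
piece 6:z rests on {3:z}
piece 7:y rests on {5:y}
piece 8:z rests on {6:z}
piece 9:b rests on {7:y}
piece 10:z rests on {8:z}
minimal pieces: {0:z, 1:b, 2:a}
ways to finish when only these pieces remain (= sum over removing one remaining piece with nothing left below it):
  1 left: {2}→1  {9}→1  {10}→1
  2 left: {2,9}→2  {2,10}→2  {7,9}→1  {8,10}→1  {9,10}→2
  3 left: {2,7,9}→3  {2,8,10}→3  {2,9,10}→6  {5,7,9}→1  {6,8,10}→1  {7,9,10}→3  {8,9,10}→3
  4 left: {2,5,7,9}→4  {2,6,8,10}→4  {2,7,9,10}→12  {2,8,9,10}→12  {3,6,8,10}→1  {4,5,7,9}→1  {5,7,9,10}→4  {6,8,9,10}→4  {7,8,9,10}→6
  5 left: {0,3,6,8,10}→1  {1,4,5,7,9}→1  {2,3,6,8,10}→5  {2,4,5,7,9}→5  {2,5,7,9,10}→20  {2,6,8,9,10}→20  {2,7,8,9,10}→30  {3,6,8,9,10}→5  {4,5,7,9,10}→5  {5,7,8,9,10}→10  {6,7,8,9,10}→10
  6 left: {0,2,3,6,8,10}→6  {0,3,6,8,9,10}→6  {1,2,4,5,7,9}→6  {1,4,5,7,9,10}→6  {2,3,6,8,9,10}→30  {2,4,5,7,9,10}→30  {2,5,7,8,9,10}→60  {2,6,7,8,9,10}→60  {3,6,7,8,9,10}→15  {4,5,7,8,9,10}→15  {5,6,7,8,9,10}→20
  7 left: {0,2,3,6,8,9,10}→42  {0,3,6,7,8,9,10}→21  {1,2,4,5,7,9,10}→42  {1,4,5,7,8,9,10}→21  {2,3,6,7,8,9,10}→105  {2,4,5,7,8,9,10}→105  {2,5,6,7,8,9,10}→140  {3,5,6,7,8,9,10}→35  {4,5,6,7,8,9,10}→35
  8 left: {0,2,3,6,7,8,9,10}→168  {0,3,5,6,7,8,9,10}→56  {1,2,4,5,7,8,9,10}→168  {1,4,5,6,7,8,9,10}→56  {2,3,5,6,7,8,9,10}→280  {2,4,5,6,7,8,9,10}→280  {3,4,5,6,7,8,9,10}→70
  9 left: {0,2,3,5,6,7,8,9,10}→504  {0,3,4,5,6,7,8,9,10}→126  {1,2,4,5,6,7,8,9,10}→504  {1,3,4,5,6,7,8,9,10}→126  {2,3,4,5,6,7,8,9,10}→630
  placing 0:z first → 1260 extensions
  placing 1:b first → 1260 extensions
  placing 2:a first → 252 extensions
total linear extensions = 2772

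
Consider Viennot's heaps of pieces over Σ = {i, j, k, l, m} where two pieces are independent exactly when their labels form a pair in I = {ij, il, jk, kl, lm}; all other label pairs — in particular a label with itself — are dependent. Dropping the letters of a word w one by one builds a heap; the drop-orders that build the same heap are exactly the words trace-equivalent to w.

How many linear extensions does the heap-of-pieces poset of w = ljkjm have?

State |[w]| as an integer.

drop 0:l onto floor
drop 1:j onto {0:l}
drop 2:k onto floor
drop 3:j onto {1:j}
drop 4:m onto {2:k, 3:j}
ground layer = {0:l, 2:k}
drop-orders for the pieces not yet dropped (sum over which currently-grounded one goes next):
  1 to go: {4} 1
  2 to go: {2,4} 1  {3,4} 1
  3 to go: {1,3,4} 1  {2,3,4} 2
  if 0:l drops first: 3 orders
  if 2:k drops first: 1 orders
heap linearizations: 4

4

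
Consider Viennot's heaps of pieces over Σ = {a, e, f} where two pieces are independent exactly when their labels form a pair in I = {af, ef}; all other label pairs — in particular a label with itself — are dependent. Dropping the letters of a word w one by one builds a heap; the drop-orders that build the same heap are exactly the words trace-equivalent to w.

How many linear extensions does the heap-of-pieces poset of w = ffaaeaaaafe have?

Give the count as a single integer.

165

drop 0:f onto floor
drop 1:f onto {0:f}
drop 2:a onto floor
drop 3:a onto {2:a}
drop 4:e onto {3:a}
drop 5:a onto {4:e}
drop 6:a onto {5:a}
drop 7:a onto {6:a}
drop 8:a onto {7:a}
drop 9:f onto {1:f}
drop 10:e onto {8:a}
ground layer = {0:f, 2:a}
drop-orders for the pieces not yet dropped (sum over which currently-grounded one goes next):
  1 to go: {9} 1  {10} 1
  2 to go: {1,9} 1  {8,10} 1  {9,10} 2
  3 to go: {0,1,9} 1  {1,9,10} 3  {7,8,10} 1  {8,9,10} 3
  4 to go: {0,1,9,10} 4  {1,8,9,10} 6  {6,7,8,10} 1  {7,8,9,10} 4
  5 to go: {0,1,8,9,10} 10  {1,7,8,9,10} 10  {5,6,7,8,10} 1  {6,7,8,9,10} 5
  6 to go: {0,1,7,8,9,10} 20  {1,6,7,8,9,10} 15  {4,5,6,7,8,10} 1  {5,6,7,8,9,10} 6
  7 to go: {0,1,6,7,8,9,10} 35  {1,5,6,7,8,9,10} 21  {3,4,5,6,7,8,10} 1  {4,5,6,7,8,9,10} 7
  8 to go: {0,1,5,6,7,8,9,10} 56  {1,4,5,6,7,8,9,10} 28  {2,3,4,5,6,7,8,10} 1  {3,4,5,6,7,8,9,10} 8
  9 to go: {0,1,4,5,6,7,8,9,10} 84  {1,3,4,5,6,7,8,9,10} 36  {2,3,4,5,6,7,8,9,10} 9
  if 0:f drops first: 45 orders
  if 2:a drops first: 120 orders
heap linearizations: 165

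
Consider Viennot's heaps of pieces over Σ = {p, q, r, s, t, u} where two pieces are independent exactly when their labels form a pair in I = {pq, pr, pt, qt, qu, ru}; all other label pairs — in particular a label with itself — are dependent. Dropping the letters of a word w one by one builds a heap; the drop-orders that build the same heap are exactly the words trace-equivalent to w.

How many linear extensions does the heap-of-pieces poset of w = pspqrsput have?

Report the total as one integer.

3

drop 0:p onto floor
drop 1:s onto {0:p}
drop 2:p onto {1:s}
drop 3:q onto {1:s}
drop 4:r onto {3:q}
drop 5:s onto {2:p, 4:r}
drop 6:p onto {5:s}
drop 7:u onto {6:p}
drop 8:t onto {7:u}
ground layer = {0:p}
drop-orders for the pieces not yet dropped (sum over which currently-grounded one goes next):
  1 to go: {8} 1
  2 to go: {7,8} 1
  3 to go: {6,7,8} 1
  4 to go: {5,6,7,8} 1
  5 to go: {2,5,6,7,8} 1  {4,5,6,7,8} 1
  6 to go: {2,4,5,6,7,8} 2  {3,4,5,6,7,8} 1
  7 to go: {2,3,4,5,6,7,8} 3
  if 0:p drops first: 3 orders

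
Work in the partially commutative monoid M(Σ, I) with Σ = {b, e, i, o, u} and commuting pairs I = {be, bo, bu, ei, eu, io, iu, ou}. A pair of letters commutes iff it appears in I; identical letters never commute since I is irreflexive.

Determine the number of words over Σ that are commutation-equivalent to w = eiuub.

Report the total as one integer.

30

drop 0:e onto floor
drop 1:i onto floor
drop 2:u onto floor
drop 3:u onto {2:u}
drop 4:b onto {1:i}
ground layer = {0:e, 1:i, 2:u}
drop-orders for the pieces not yet dropped (sum over which currently-grounded one goes next):
  1 to go: {0} 1  {3} 1  {4} 1
  2 to go: {0,3} 2  {0,4} 2  {1,4} 1  {2,3} 1  {3,4} 2
  3 to go: {0,1,4} 3  {0,2,3} 3  {0,3,4} 6  {1,3,4} 3  {2,3,4} 3
  if 0:e drops first: 6 orders
  if 1:i drops first: 12 orders
  if 2:u drops first: 12 orders
heap linearizations: 30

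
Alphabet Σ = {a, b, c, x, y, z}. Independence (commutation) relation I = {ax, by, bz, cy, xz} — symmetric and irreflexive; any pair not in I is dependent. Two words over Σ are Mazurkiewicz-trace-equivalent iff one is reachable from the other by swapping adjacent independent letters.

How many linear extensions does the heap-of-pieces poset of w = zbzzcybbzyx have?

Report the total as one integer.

70

drop 0:z onto floor
drop 1:b onto floor
drop 2:z onto {0:z}
drop 3:z onto {2:z}
drop 4:c onto {1:b, 3:z}
drop 5:y onto {3:z}
drop 6:b onto {4:c}
drop 7:b onto {6:b}
drop 8:z onto {4:c, 5:y}
drop 9:y onto {8:z}
drop 10:x onto {7:b, 9:y}
ground layer = {0:z, 1:b}
drop-orders for the pieces not yet dropped (sum over which currently-grounded one goes next):
  1 to go: {10} 1
  2 to go: {7,10} 1  {9,10} 1
  3 to go: {6,7,10} 1  {7,9,10} 2  {8,9,10} 1
  4 to go: {5,8,9,10} 1  {6,7,9,10} 3  {7,8,9,10} 3
  5 to go: {5,7,8,9,10} 4  {6,7,8,9,10} 6
  6 to go: {4,6,7,8,9,10} 6  {5,6,7,8,9,10} 10
  7 to go: {1,4,6,7,8,9,10} 6  {4,5,6,7,8,9,10} 16
  8 to go: {1,4,5,6,7,8,9,10} 22  {3,4,5,6,7,8,9,10} 16
  9 to go: {1,3,4,5,6,7,8,9,10} 38  {2,3,4,5,6,7,8,9,10} 16
  if 0:z drops first: 54 orders
  if 1:b drops first: 16 orders
heap linearizations: 70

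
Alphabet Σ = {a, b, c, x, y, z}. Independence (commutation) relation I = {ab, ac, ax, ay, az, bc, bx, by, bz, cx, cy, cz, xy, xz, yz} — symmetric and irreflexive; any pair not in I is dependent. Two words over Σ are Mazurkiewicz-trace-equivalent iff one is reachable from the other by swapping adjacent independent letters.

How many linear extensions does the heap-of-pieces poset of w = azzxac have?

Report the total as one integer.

0(a) covers ∅
1(z) covers ∅
2(z) covers 1:z
3(x) covers ∅
4(a) covers 0:a
5(c) covers ∅
floor of heap: 0:a, 1:z, 3:x, 5:c
completions by unplaced set U, small U first (add the entries for U minus each lowest piece of U):
  |U|=1: {2}:1  {3}:1  {4}:1  {5}:1
  |U|=2: {0,4}:1  {1,2}:1  {2,3}:2  {2,4}:2  {2,5}:2  {3,4}:2  {3,5}:2  {4,5}:2
  |U|=3: {0,2,4}:3  {0,3,4}:3  {0,4,5}:3  {1,2,3}:3  {1,2,4}:3  {1,2,5}:3  {2,3,4}:6  {2,3,5}:6  {2,4,5}:6  {3,4,5}:6
  |U|=4: {0,1,2,4}:6  {0,2,3,4}:12  {0,2,4,5}:12  {0,3,4,5}:12  {1,2,3,4}:12  {1,2,3,5}:12  {1,2,4,5}:12  {2,3,4,5}:24
  start at 0(a): 60
  start at 1(z): 60
  start at 3(x): 30
  start at 5(c): 30
sum over floor = 180

180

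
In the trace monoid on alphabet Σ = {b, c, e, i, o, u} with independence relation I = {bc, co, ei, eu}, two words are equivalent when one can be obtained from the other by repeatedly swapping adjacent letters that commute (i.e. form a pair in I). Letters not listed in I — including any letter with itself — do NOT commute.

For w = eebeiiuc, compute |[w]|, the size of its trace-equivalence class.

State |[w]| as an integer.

drop 0:e onto floor
drop 1:e onto {0:e}
drop 2:b onto {1:e}
drop 3:e onto {2:b}
drop 4:i onto {2:b}
drop 5:i onto {4:i}
drop 6:u onto {5:i}
drop 7:c onto {3:e, 6:u}
ground layer = {0:e}
drop-orders for the pieces not yet dropped (sum over which currently-grounded one goes next):
  1 to go: {7} 1
  2 to go: {3,7} 1  {6,7} 1
  3 to go: {3,6,7} 2  {5,6,7} 1
  4 to go: {3,5,6,7} 3  {4,5,6,7} 1
  5 to go: {3,4,5,6,7} 4
  6 to go: {2,3,4,5,6,7} 4
  if 0:e drops first: 4 orders

4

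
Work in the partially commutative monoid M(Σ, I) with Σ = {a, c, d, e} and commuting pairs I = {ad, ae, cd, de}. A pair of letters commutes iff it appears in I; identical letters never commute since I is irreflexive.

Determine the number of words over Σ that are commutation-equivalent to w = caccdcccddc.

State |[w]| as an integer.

165

drop 0:c onto floor
drop 1:a onto {0:c}
drop 2:c onto {1:a}
drop 3:c onto {2:c}
drop 4:d onto floor
drop 5:c onto {3:c}
drop 6:c onto {5:c}
drop 7:c onto {6:c}
drop 8:d onto {4:d}
drop 9:d onto {8:d}
drop 10:c onto {7:c}
ground layer = {0:c, 4:d}
drop-orders for the pieces not yet dropped (sum over which currently-grounded one goes next):
  1 to go: {9} 1  {10} 1
  2 to go: {7,10} 1  {8,9} 1  {9,10} 2
  3 to go: {4,8,9} 1  {6,7,10} 1  {7,9,10} 3  {8,9,10} 3
  4 to go: {4,8,9,10} 4  {5,6,7,10} 1  {6,7,9,10} 4  {7,8,9,10} 6
  5 to go: {3,5,6,7,10} 1  {4,7,8,9,10} 10  {5,6,7,9,10} 5  {6,7,8,9,10} 10
  6 to go: {2,3,5,6,7,10} 1  {3,5,6,7,9,10} 6  {4,6,7,8,9,10} 20  {5,6,7,8,9,10} 15
  7 to go: {1,2,3,5,6,7,10} 1  {2,3,5,6,7,9,10} 7  {3,5,6,7,8,9,10} 21  {4,5,6,7,8,9,10} 35
  8 to go: {0,1,2,3,5,6,7,10} 1  {1,2,3,5,6,7,9,10} 8  {2,3,5,6,7,8,9,10} 28  {3,4,5,6,7,8,9,10} 56
  9 to go: {0,1,2,3,5,6,7,9,10} 9  {1,2,3,5,6,7,8,9,10} 36  {2,3,4,5,6,7,8,9,10} 84
  if 0:c drops first: 120 orders
  if 4:d drops first: 45 orders
heap linearizations: 165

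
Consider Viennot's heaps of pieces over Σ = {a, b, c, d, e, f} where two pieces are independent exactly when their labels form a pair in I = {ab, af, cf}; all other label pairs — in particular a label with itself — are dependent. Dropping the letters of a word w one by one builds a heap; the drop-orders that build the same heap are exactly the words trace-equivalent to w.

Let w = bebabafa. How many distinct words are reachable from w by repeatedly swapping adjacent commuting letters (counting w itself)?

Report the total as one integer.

#0=b has no predecessor
#1=e depends on [0:b]
#2=b depends on [1:e]
#3=a depends on [1:e]
#4=b depends on [2:b]
#5=a depends on [3:a]
#6=f depends on [4:b]
#7=a depends on [5:a]
sources: [0:b]
N(rest) = Σ N(rest − s) over sources s of rest; N(one piece) = 1:
  size 1 → [6]=1  [7]=1
  size 2 → [4,6]=1  [5,7]=1  [6,7]=2
  size 3 → [2,4,6]=1  [3,5,7]=1  [4,6,7]=3  [5,6,7]=3
  size 4 → [2,4,6,7]=4  [3,5,6,7]=4  [4,5,6,7]=6
  size 5 → [2,4,5,6,7]=10  [3,4,5,6,7]=10
  size 6 → [2,3,4,5,6,7]=20
  first=0(b) contributes 20

20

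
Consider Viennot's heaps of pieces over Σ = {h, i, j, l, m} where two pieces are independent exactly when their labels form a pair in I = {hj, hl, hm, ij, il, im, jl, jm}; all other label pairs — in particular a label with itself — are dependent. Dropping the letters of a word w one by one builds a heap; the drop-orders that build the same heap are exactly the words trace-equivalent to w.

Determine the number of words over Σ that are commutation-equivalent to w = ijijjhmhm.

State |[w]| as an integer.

0(i) covers ∅
1(j) covers ∅
2(i) covers 0:i
3(j) covers 1:j
4(j) covers 3:j
5(h) covers 2:i
6(m) covers ∅
7(h) covers 5:h
8(m) covers 6:m
floor of heap: 0:i, 1:j, 6:m
completions by unplaced set U, small U first (add the entries for U minus each lowest piece of U):
  |U|=1: {4}:1  {7}:1  {8}:1
  |U|=2: {3,4}:1  {4,7}:2  {4,8}:2  {5,7}:1  {6,8}:1  {7,8}:2
  |U|=3: {1,3,4}:1  {2,5,7}:1  {3,4,7}:3  {3,4,8}:3  {4,5,7}:3  {4,6,8}:3  {4,7,8}:6  {5,7,8}:3  {6,7,8}:3
  |U|=4: {0,2,5,7}:1  {1,3,4,7}:4  {1,3,4,8}:4  {2,4,5,7}:4  {2,5,7,8}:4  {3,4,5,7}:6  {3,4,6,8}:6  {3,4,7,8}:12  {4,5,7,8}:12  {4,6,7,8}:12  {5,6,7,8}:6
  |U|=5: {0,2,4,5,7}:5  {0,2,5,7,8}:5  {1,3,4,5,7}:10  {1,3,4,6,8}:10  {1,3,4,7,8}:20  {2,3,4,5,7}:10  {2,4,5,7,8}:20  {2,5,6,7,8}:10  {3,4,5,7,8}:30  {3,4,6,7,8}:30  {4,5,6,7,8}:30
  |U|=6: {0,2,3,4,5,7}:15  {0,2,4,5,7,8}:30  {0,2,5,6,7,8}:15  {1,2,3,4,5,7}:20  {1,3,4,5,7,8}:60  {1,3,4,6,7,8}:60  {2,3,4,5,7,8}:60  {2,4,5,6,7,8}:60  {3,4,5,6,7,8}:90
  |U|=7: {0,1,2,3,4,5,7}:35  {0,2,3,4,5,7,8}:105  {0,2,4,5,6,7,8}:105  {1,2,3,4,5,7,8}:140  {1,3,4,5,6,7,8}:210  {2,3,4,5,6,7,8}:210
  start at 0(i): 560
  start at 1(j): 420
  start at 6(m): 280
sum over floor = 1260

1260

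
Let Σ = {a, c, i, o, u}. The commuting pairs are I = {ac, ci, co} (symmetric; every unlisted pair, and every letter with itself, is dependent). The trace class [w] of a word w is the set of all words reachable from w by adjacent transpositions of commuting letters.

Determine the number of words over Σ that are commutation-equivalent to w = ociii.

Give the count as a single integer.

drop 0:o onto floor
drop 1:c onto floor
drop 2:i onto {0:o}
drop 3:i onto {2:i}
drop 4:i onto {3:i}
ground layer = {0:o, 1:c}
drop-orders for the pieces not yet dropped (sum over which currently-grounded one goes next):
  1 to go: {1} 1  {4} 1
  2 to go: {1,4} 2  {3,4} 1
  3 to go: {1,3,4} 3  {2,3,4} 1
  if 0:o drops first: 4 orders
  if 1:c drops first: 1 orders
heap linearizations: 5

5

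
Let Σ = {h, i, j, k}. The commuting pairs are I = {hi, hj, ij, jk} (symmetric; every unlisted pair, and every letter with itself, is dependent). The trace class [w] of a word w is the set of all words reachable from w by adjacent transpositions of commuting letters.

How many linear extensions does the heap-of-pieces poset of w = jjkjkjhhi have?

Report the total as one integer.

378

0(j) covers ∅
1(j) covers 0:j
2(k) covers ∅
3(j) covers 1:j
4(k) covers 2:k
5(j) covers 3:j
6(h) covers 4:k
7(h) covers 6:h
8(i) covers 4:k
floor of heap: 0:j, 2:k
completions by unplaced set U, small U first (add the entries for U minus each lowest piece of U):
  |U|=1: {5}:1  {7}:1  {8}:1
  |U|=2: {3,5}:1  {5,7}:2  {5,8}:2  {6,7}:1  {7,8}:2
  |U|=3: {1,3,5}:1  {3,5,7}:3  {3,5,8}:3  {5,6,7}:3  {5,7,8}:6  {6,7,8}:3
  |U|=4: {0,1,3,5}:1  {1,3,5,7}:4  {1,3,5,8}:4  {3,5,6,7}:6  {3,5,7,8}:12  {4,6,7,8}:3  {5,6,7,8}:12
  |U|=5: {0,1,3,5,7}:5  {0,1,3,5,8}:5  {1,3,5,6,7}:10  {1,3,5,7,8}:20  {2,4,6,7,8}:3  {3,5,6,7,8}:30  {4,5,6,7,8}:15
  |U|=6: {0,1,3,5,6,7}:15  {0,1,3,5,7,8}:30  {1,3,5,6,7,8}:60  {2,4,5,6,7,8}:18  {3,4,5,6,7,8}:45
  |U|=7: {0,1,3,5,6,7,8}:105  {1,3,4,5,6,7,8}:105  {2,3,4,5,6,7,8}:63
  start at 0(j): 168
  start at 2(k): 210
sum over floor = 378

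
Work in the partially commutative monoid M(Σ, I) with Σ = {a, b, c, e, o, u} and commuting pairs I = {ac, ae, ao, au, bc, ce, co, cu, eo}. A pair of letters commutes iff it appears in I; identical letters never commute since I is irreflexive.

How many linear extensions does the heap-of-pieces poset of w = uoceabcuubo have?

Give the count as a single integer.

440

piece 0:u — minimal
piece 1:o rests on {0:u}
piece 2:c — minimal
piece 3:e rests on {0:u}
piece 4:a — minimal
piece 5:b rests on {1:o, 3:e, 4:a}
piece 6:c rests on {2:c}
piece 7:u rests on {5:b}
piece 8:u rests on {7:u}
piece 9:b rests on {8:u}
piece 10:o rests on {9:b}
minimal pieces: {0:u, 2:c, 4:a}
ways to finish when only these pieces remain (= sum over removing one remaining piece with nothing left below it):
  1 left: {6}→1  {10}→1
  2 left: {2,6}→1  {6,10}→2  {9,10}→1
  3 left: {2,6,10}→3  {6,9,10}→3  {8,9,10}→1
  4 left: {2,6,9,10}→6  {6,8,9,10}→4  {7,8,9,10}→1
  5 left: {2,6,8,9,10}→10  {5,7,8,9,10}→1  {6,7,8,9,10}→5
  6 left: {1,5,7,8,9,10}→1  {2,6,7,8,9,10}→15  {3,5,7,8,9,10}→1  {4,5,7,8,9,10}→1  {5,6,7,8,9,10}→6
  7 left: {1,3,5,7,8,9,10}→2  {1,4,5,7,8,9,10}→2  {1,5,6,7,8,9,10}→7  {2,5,6,7,8,9,10}→21  {3,4,5,7,8,9,10}→2  {3,5,6,7,8,9,10}→7  {4,5,6,7,8,9,10}→7
  8 left: {0,1,3,5,7,8,9,10}→2  {1,2,5,6,7,8,9,10}→28  {1,3,4,5,7,8,9,10}→6  {1,3,5,6,7,8,9,10}→16  {1,4,5,6,7,8,9,10}→16  {2,3,5,6,7,8,9,10}→28  {2,4,5,6,7,8,9,10}→28  {3,4,5,6,7,8,9,10}→16
  9 left: {0,1,3,4,5,7,8,9,10}→8  {0,1,3,5,6,7,8,9,10}→18  {1,2,3,5,6,7,8,9,10}→72  {1,2,4,5,6,7,8,9,10}→72  {1,3,4,5,6,7,8,9,10}→54  {2,3,4,5,6,7,8,9,10}→72
  placing 0:u first → 270 extensions
  placing 2:c first → 80 extensions
  placing 4:a first → 90 extensions
total linear extensions = 440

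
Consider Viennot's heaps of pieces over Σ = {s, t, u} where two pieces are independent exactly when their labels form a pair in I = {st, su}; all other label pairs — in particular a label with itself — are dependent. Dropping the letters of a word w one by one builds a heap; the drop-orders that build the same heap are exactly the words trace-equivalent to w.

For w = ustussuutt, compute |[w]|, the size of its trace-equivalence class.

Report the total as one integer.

120

#0=u has no predecessor
#1=s has no predecessor
#2=t depends on [0:u]
#3=u depends on [2:t]
#4=s depends on [1:s]
#5=s depends on [4:s]
#6=u depends on [3:u]
#7=u depends on [6:u]
#8=t depends on [7:u]
#9=t depends on [8:t]
sources: [0:u, 1:s]
N(rest) = Σ N(rest − s) over sources s of rest; N(one piece) = 1:
  size 1 → [5]=1  [9]=1
  size 2 → [4,5]=1  [5,9]=2  [8,9]=1
  size 3 → [1,4,5]=1  [4,5,9]=3  [5,8,9]=3  [7,8,9]=1
  size 4 → [1,4,5,9]=4  [4,5,8,9]=6  [5,7,8,9]=4  [6,7,8,9]=1
  size 5 → [1,4,5,8,9]=10  [3,6,7,8,9]=1  [4,5,7,8,9]=10  [5,6,7,8,9]=5
  size 6 → [1,4,5,7,8,9]=20  [2,3,6,7,8,9]=1  [3,5,6,7,8,9]=6  [4,5,6,7,8,9]=15
  size 7 → [0,2,3,6,7,8,9]=1  [1,4,5,6,7,8,9]=35  [2,3,5,6,7,8,9]=7  [3,4,5,6,7,8,9]=21
  size 8 → [0,2,3,5,6,7,8,9]=8  [1,3,4,5,6,7,8,9]=56  [2,3,4,5,6,7,8,9]=28
  first=0(u) contributes 84
  first=1(s) contributes 36
|[w]| = 120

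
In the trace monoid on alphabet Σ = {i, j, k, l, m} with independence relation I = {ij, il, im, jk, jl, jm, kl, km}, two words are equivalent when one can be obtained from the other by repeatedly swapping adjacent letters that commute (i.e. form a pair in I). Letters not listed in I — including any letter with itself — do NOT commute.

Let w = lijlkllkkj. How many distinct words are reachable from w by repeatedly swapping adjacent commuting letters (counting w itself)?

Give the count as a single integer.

3150

piece 0:l — minimal
piece 1:i — minimal
piece 2:j — minimal
piece 3:l rests on {0:l}
piece 4:k rests on {1:i}
piece 5:l rests on {3:l}
piece 6:l rests on {5:l}
piece 7:k rests on {4:k}
piece 8:k rests on {7:k}
piece 9:j rests on {2:j}
minimal pieces: {0:l, 1:i, 2:j}
ways to finish when only these pieces remain (= sum over removing one remaining piece with nothing left below it):
  1 left: {6}→1  {8}→1  {9}→1
  2 left: {2,9}→1  {5,6}→1  {6,8}→2  {6,9}→2  {7,8}→1  {8,9}→2
  3 left: {2,6,9}→3  {2,8,9}→3  {3,5,6}→1  {4,7,8}→1  {5,6,8}→3  {5,6,9}→3  {6,7,8}→3  {6,8,9}→6  {7,8,9}→3
  4 left: {0,3,5,6}→1  {1,4,7,8}→1  {2,5,6,9}→6  {2,6,8,9}→12  {2,7,8,9}→6  {3,5,6,8}→4  {3,5,6,9}→4  {4,6,7,8}→4  {4,7,8,9}→4  {5,6,7,8}→6  {5,6,8,9}→12  {6,7,8,9}→12
  5 left: {0,3,5,6,8}→5  {0,3,5,6,9}→5  {1,4,6,7,8}→5  {1,4,7,8,9}→5  {2,3,5,6,9}→10  {2,4,7,8,9}→10  {2,5,6,8,9}→30  {2,6,7,8,9}→30  {3,5,6,7,8}→10  {3,5,6,8,9}→20  {4,5,6,7,8}→10  {4,6,7,8,9}→20  {5,6,7,8,9}→30
  6 left: {0,2,3,5,6,9}→15  {0,3,5,6,7,8}→15  {0,3,5,6,8,9}→30  {1,2,4,7,8,9}→15  {1,4,5,6,7,8}→15  {1,4,6,7,8,9}→30  {2,3,5,6,8,9}→60  {2,4,6,7,8,9}→60  {2,5,6,7,8,9}→90  {3,4,5,6,7,8}→20  {3,5,6,7,8,9}→60  {4,5,6,7,8,9}→60
  7 left: {0,2,3,5,6,8,9}→105  {0,3,4,5,6,7,8}→35  {0,3,5,6,7,8,9}→105  {1,2,4,6,7,8,9}→105  {1,3,4,5,6,7,8}→35  {1,4,5,6,7,8,9}→105  {2,3,5,6,7,8,9}→210  {2,4,5,6,7,8,9}→210  {3,4,5,6,7,8,9}→140
  8 left: {0,1,3,4,5,6,7,8}→70  {0,2,3,5,6,7,8,9}→420  {0,3,4,5,6,7,8,9}→280  {1,2,4,5,6,7,8,9}→420  {1,3,4,5,6,7,8,9}→280  {2,3,4,5,6,7,8,9}→560
  placing 0:l first → 1260 extensions
  placing 1:i first → 1260 extensions
  placing 2:j first → 630 extensions
total linear extensions = 3150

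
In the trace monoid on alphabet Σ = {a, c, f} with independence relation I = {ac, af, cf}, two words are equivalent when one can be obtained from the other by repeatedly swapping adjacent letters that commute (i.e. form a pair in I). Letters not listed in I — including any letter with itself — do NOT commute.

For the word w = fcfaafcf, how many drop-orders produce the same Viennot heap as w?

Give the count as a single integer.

0(f) covers ∅
1(c) covers ∅
2(f) covers 0:f
3(a) covers ∅
4(a) covers 3:a
5(f) covers 2:f
6(c) covers 1:c
7(f) covers 5:f
floor of heap: 0:f, 1:c, 3:a
completions by unplaced set U, small U first (add the entries for U minus each lowest piece of U):
  |U|=1: {4}:1  {6}:1  {7}:1
  |U|=2: {1,6}:1  {3,4}:1  {4,6}:2  {4,7}:2  {5,7}:1  {6,7}:2
  |U|=3: {1,4,6}:3  {1,6,7}:3  {2,5,7}:1  {3,4,6}:3  {3,4,7}:3  {4,5,7}:3  {4,6,7}:6  {5,6,7}:3
  |U|=4: {0,2,5,7}:1  {1,3,4,6}:6  {1,4,6,7}:12  {1,5,6,7}:6  {2,4,5,7}:4  {2,5,6,7}:4  {3,4,5,7}:6  {3,4,6,7}:12  {4,5,6,7}:12
  |U|=5: {0,2,4,5,7}:5  {0,2,5,6,7}:5  {1,2,5,6,7}:10  {1,3,4,6,7}:30  {1,4,5,6,7}:30  {2,3,4,5,7}:10  {2,4,5,6,7}:20  {3,4,5,6,7}:30
  |U|=6: {0,1,2,5,6,7}:15  {0,2,3,4,5,7}:15  {0,2,4,5,6,7}:30  {1,2,4,5,6,7}:60  {1,3,4,5,6,7}:90  {2,3,4,5,6,7}:60
  start at 0(f): 210
  start at 1(c): 105
  start at 3(a): 105
sum over floor = 420

420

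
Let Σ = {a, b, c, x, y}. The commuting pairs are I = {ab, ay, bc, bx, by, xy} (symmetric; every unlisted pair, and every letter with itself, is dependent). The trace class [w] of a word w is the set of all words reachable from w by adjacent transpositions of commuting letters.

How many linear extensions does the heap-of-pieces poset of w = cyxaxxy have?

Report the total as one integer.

15

0(c) covers ∅
1(y) covers 0:c
2(x) covers 0:c
3(a) covers 2:x
4(x) covers 3:a
5(x) covers 4:x
6(y) covers 1:y
floor of heap: 0:c
completions by unplaced set U, small U first (add the entries for U minus each lowest piece of U):
  |U|=1: {5}:1  {6}:1
  |U|=2: {1,6}:1  {4,5}:1  {5,6}:2
  |U|=3: {1,5,6}:3  {3,4,5}:1  {4,5,6}:3
  |U|=4: {1,4,5,6}:6  {2,3,4,5}:1  {3,4,5,6}:4
  |U|=5: {1,3,4,5,6}:10  {2,3,4,5,6}:5
  start at 0(c): 15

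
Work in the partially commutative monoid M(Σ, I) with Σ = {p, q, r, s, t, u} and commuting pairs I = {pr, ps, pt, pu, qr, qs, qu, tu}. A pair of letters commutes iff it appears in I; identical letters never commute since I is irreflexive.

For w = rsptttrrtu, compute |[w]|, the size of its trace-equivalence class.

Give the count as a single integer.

20

0(r) covers ∅
1(s) covers 0:r
2(p) covers ∅
3(t) covers 1:s
4(t) covers 3:t
5(t) covers 4:t
6(r) covers 5:t
7(r) covers 6:r
8(t) covers 7:r
9(u) covers 7:r
floor of heap: 0:r, 2:p
completions by unplaced set U, small U first (add the entries for U minus each lowest piece of U):
  |U|=1: {2}:1  {8}:1  {9}:1
  |U|=2: {2,8}:2  {2,9}:2  {8,9}:2
  |U|=3: {2,8,9}:6  {7,8,9}:2
  |U|=4: {2,7,8,9}:8  {6,7,8,9}:2
  |U|=5: {2,6,7,8,9}:10  {5,6,7,8,9}:2
  |U|=6: {2,5,6,7,8,9}:12  {4,5,6,7,8,9}:2
  |U|=7: {2,4,5,6,7,8,9}:14  {3,4,5,6,7,8,9}:2
  |U|=8: {1,3,4,5,6,7,8,9}:2  {2,3,4,5,6,7,8,9}:16
  start at 0(r): 18
  start at 2(p): 2
sum over floor = 20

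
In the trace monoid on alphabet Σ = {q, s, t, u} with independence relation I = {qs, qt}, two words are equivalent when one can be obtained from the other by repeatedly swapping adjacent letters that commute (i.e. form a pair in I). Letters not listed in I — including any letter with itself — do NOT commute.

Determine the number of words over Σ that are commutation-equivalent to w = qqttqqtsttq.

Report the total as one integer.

462

0(q) covers ∅
1(q) covers 0:q
2(t) covers ∅
3(t) covers 2:t
4(q) covers 1:q
5(q) covers 4:q
6(t) covers 3:t
7(s) covers 6:t
8(t) covers 7:s
9(t) covers 8:t
10(q) covers 5:q
floor of heap: 0:q, 2:t
completions by unplaced set U, small U first (add the entries for U minus each lowest piece of U):
  |U|=1: {9}:1  {10}:1
  |U|=2: {5,10}:1  {8,9}:1  {9,10}:2
  |U|=3: {4,5,10}:1  {5,9,10}:3  {7,8,9}:1  {8,9,10}:3
  |U|=4: {1,4,5,10}:1  {4,5,9,10}:4  {5,8,9,10}:6  {6,7,8,9}:1  {7,8,9,10}:4
  |U|=5: {0,1,4,5,10}:1  {1,4,5,9,10}:5  {3,6,7,8,9}:1  {4,5,8,9,10}:10  {5,7,8,9,10}:10  {6,7,8,9,10}:5
  |U|=6: {0,1,4,5,9,10}:6  {1,4,5,8,9,10}:15  {2,3,6,7,8,9}:1  {3,6,7,8,9,10}:6  {4,5,7,8,9,10}:20  {5,6,7,8,9,10}:15
  |U|=7: {0,1,4,5,8,9,10}:21  {1,4,5,7,8,9,10}:35  {2,3,6,7,8,9,10}:7  {3,5,6,7,8,9,10}:21  {4,5,6,7,8,9,10}:35
  |U|=8: {0,1,4,5,7,8,9,10}:56  {1,4,5,6,7,8,9,10}:70  {2,3,5,6,7,8,9,10}:28  {3,4,5,6,7,8,9,10}:56
  |U|=9: {0,1,4,5,6,7,8,9,10}:126  {1,3,4,5,6,7,8,9,10}:126  {2,3,4,5,6,7,8,9,10}:84
  start at 0(q): 210
  start at 2(t): 252
sum over floor = 462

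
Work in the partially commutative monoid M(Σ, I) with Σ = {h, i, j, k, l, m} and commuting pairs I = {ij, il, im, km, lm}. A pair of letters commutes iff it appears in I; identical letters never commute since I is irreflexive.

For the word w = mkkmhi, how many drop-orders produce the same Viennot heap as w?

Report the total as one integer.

6

drop 0:m onto floor
drop 1:k onto floor
drop 2:k onto {1:k}
drop 3:m onto {0:m}
drop 4:h onto {2:k, 3:m}
drop 5:i onto {4:h}
ground layer = {0:m, 1:k}
drop-orders for the pieces not yet dropped (sum over which currently-grounded one goes next):
  1 to go: {5} 1
  2 to go: {4,5} 1
  3 to go: {2,4,5} 1  {3,4,5} 1
  4 to go: {0,3,4,5} 1  {1,2,4,5} 1  {2,3,4,5} 2
  if 0:m drops first: 3 orders
  if 1:k drops first: 3 orders
heap linearizations: 6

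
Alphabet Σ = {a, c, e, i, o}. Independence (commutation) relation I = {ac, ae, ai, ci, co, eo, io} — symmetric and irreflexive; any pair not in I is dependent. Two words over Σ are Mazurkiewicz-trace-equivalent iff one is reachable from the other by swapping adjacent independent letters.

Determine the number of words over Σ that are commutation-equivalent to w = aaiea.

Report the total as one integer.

10

piece 0:a — minimal
piece 1:a rests on {0:a}
piece 2:i — minimal
piece 3:e rests on {2:i}
piece 4:a rests on {1:a}
minimal pieces: {0:a, 2:i}
ways to finish when only these pieces remain (= sum over removing one remaining piece with nothing left below it):
  1 left: {3}→1  {4}→1
  2 left: {1,4}→1  {2,3}→1  {3,4}→2
  3 left: {0,1,4}→1  {1,3,4}→3  {2,3,4}→3
  placing 0:a first → 6 extensions
  placing 2:i first → 4 extensions
total linear extensions = 10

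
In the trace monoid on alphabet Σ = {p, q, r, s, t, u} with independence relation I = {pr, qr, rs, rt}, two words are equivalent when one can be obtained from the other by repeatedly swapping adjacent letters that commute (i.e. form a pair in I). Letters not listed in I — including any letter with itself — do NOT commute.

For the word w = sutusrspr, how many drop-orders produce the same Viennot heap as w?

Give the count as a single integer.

10

drop 0:s onto floor
drop 1:u onto {0:s}
drop 2:t onto {1:u}
drop 3:u onto {2:t}
drop 4:s onto {3:u}
drop 5:r onto {3:u}
drop 6:s onto {4:s}
drop 7:p onto {6:s}
drop 8:r onto {5:r}
ground layer = {0:s}
drop-orders for the pieces not yet dropped (sum over which currently-grounded one goes next):
  1 to go: {7} 1  {8} 1
  2 to go: {5,8} 1  {6,7} 1  {7,8} 2
  3 to go: {4,6,7} 1  {5,7,8} 3  {6,7,8} 3
  4 to go: {4,6,7,8} 4  {5,6,7,8} 6
  5 to go: {4,5,6,7,8} 10
  6 to go: {3,4,5,6,7,8} 10
  7 to go: {2,3,4,5,6,7,8} 10
  if 0:s drops first: 10 orders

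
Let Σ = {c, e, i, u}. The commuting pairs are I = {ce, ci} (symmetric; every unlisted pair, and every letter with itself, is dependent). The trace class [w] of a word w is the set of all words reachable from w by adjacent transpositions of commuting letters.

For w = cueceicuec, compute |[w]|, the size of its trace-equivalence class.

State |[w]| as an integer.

20

piece 0:c — minimal
piece 1:u rests on {0:c}
piece 2:e rests on {1:u}
piece 3:c rests on {1:u}
piece 4:e rests on {2:e}
piece 5:i rests on {4:e}
piece 6:c rests on {3:c}
piece 7:u rests on {5:i, 6:c}
piece 8:e rests on {7:u}
piece 9:c rests on {7:u}
minimal pieces: {0:c}
ways to finish when only these pieces remain (= sum over removing one remaining piece with nothing left below it):
  1 left: {8}→1  {9}→1
  2 left: {8,9}→2
  3 left: {7,8,9}→2
  4 left: {5,7,8,9}→2  {6,7,8,9}→2
  5 left: {3,6,7,8,9}→2  {4,5,7,8,9}→2  {5,6,7,8,9}→4
  6 left: {2,4,5,7,8,9}→2  {3,5,6,7,8,9}→6  {4,5,6,7,8,9}→6
  7 left: {2,4,5,6,7,8,9}→8  {3,4,5,6,7,8,9}→12
  8 left: {2,3,4,5,6,7,8,9}→20
  placing 0:c first → 20 extensions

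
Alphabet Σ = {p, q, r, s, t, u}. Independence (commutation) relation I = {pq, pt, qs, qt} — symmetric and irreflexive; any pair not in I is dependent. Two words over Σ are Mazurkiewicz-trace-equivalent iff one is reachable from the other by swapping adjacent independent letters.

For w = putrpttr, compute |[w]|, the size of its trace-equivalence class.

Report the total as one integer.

drop 0:p onto floor
drop 1:u onto {0:p}
drop 2:t onto {1:u}
drop 3:r onto {2:t}
drop 4:p onto {3:r}
drop 5:t onto {3:r}
drop 6:t onto {5:t}
drop 7:r onto {4:p, 6:t}
ground layer = {0:p}
drop-orders for the pieces not yet dropped (sum over which currently-grounded one goes next):
  1 to go: {7} 1
  2 to go: {4,7} 1  {6,7} 1
  3 to go: {4,6,7} 2  {5,6,7} 1
  4 to go: {4,5,6,7} 3
  5 to go: {3,4,5,6,7} 3
  6 to go: {2,3,4,5,6,7} 3
  if 0:p drops first: 3 orders

3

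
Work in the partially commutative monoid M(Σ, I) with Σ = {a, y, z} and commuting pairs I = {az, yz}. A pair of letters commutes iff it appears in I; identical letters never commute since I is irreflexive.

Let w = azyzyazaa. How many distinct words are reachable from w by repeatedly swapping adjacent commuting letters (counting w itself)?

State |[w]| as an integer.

84

drop 0:a onto floor
drop 1:z onto floor
drop 2:y onto {0:a}
drop 3:z onto {1:z}
drop 4:y onto {2:y}
drop 5:a onto {4:y}
drop 6:z onto {3:z}
drop 7:a onto {5:a}
drop 8:a onto {7:a}
ground layer = {0:a, 1:z}
drop-orders for the pieces not yet dropped (sum over which currently-grounded one goes next):
  1 to go: {6} 1  {8} 1
  2 to go: {3,6} 1  {6,8} 2  {7,8} 1
  3 to go: {1,3,6} 1  {3,6,8} 3  {5,7,8} 1  {6,7,8} 3
  4 to go: {1,3,6,8} 4  {3,6,7,8} 6  {4,5,7,8} 1  {5,6,7,8} 4
  5 to go: {1,3,6,7,8} 10  {2,4,5,7,8} 1  {3,5,6,7,8} 10  {4,5,6,7,8} 5
  6 to go: {0,2,4,5,7,8} 1  {1,3,5,6,7,8} 20  {2,4,5,6,7,8} 6  {3,4,5,6,7,8} 15
  7 to go: {0,2,4,5,6,7,8} 7  {1,3,4,5,6,7,8} 35  {2,3,4,5,6,7,8} 21
  if 0:a drops first: 56 orders
  if 1:z drops first: 28 orders
heap linearizations: 84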